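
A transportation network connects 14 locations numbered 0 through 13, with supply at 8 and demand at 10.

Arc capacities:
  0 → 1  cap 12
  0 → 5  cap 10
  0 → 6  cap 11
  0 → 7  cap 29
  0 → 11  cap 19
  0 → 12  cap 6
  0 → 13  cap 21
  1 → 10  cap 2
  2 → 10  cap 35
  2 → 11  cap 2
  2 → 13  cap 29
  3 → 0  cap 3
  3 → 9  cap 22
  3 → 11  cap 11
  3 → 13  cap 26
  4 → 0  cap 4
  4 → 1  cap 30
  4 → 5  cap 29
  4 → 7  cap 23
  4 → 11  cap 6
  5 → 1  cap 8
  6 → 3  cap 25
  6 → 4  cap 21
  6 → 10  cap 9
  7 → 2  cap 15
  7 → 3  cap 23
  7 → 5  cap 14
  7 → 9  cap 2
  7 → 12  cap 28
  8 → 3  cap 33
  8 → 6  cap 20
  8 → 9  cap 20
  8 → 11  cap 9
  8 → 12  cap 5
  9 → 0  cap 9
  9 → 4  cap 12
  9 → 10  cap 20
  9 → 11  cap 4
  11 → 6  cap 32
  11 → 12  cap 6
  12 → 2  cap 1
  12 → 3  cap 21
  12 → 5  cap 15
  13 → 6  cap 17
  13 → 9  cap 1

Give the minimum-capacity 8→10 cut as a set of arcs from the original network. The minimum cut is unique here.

augment #1: 8→6→10 push 9
augment #2: 8→9→10 push 20
augment #3: 8→12→2→10 push 1
augment #4: 8→3→0→1→10 push 2
augment #5: 8→3→0→7→2→10 push 1
augment #6: 8→6→4→7→2→10 push 11
augment #7: 8→3→9→0→7→2→10 push 3
max flow = 47; residual-reachable set from 8 gives S-side
cut edges (S→T): {(1,10), (6,10), (7,2), (9,10), (12,2)} total cap 47

Min-cut arcs: {(1,10), (6,10), (7,2), (9,10), (12,2)} (total capacity 47)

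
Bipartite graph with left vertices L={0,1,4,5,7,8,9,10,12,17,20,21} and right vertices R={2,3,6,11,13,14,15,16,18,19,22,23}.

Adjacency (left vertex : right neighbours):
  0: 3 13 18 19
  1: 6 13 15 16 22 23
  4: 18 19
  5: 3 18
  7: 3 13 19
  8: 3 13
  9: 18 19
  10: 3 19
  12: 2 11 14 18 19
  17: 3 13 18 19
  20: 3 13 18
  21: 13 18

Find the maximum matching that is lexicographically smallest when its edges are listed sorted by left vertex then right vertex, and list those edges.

|M| = 6 (so the lex-smallest maximum matching has 6 edges)
process left vertices in ascending order; for each, take the smallest-labelled available neighbour that still permits 6 edges overall, or leave it unmatched if none does
lex-smallest matching: {0-3, 1-6, 4-18, 7-13, 9-19, 12-2}

Lex-smallest maximum matching: {(0,3), (1,6), (4,18), (7,13), (9,19), (12,2)}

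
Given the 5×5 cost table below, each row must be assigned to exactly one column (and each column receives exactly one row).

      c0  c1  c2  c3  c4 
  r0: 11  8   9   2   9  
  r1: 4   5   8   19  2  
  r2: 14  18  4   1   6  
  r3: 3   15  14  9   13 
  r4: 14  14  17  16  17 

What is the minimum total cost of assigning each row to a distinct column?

optimal assignment: row0→col3 (cost 2), row1→col4 (cost 2), row2→col2 (cost 4), row3→col0 (cost 3), row4→col1 (cost 14)
total = 2 + 2 + 4 + 3 + 14 = 25

Minimum assignment cost: 25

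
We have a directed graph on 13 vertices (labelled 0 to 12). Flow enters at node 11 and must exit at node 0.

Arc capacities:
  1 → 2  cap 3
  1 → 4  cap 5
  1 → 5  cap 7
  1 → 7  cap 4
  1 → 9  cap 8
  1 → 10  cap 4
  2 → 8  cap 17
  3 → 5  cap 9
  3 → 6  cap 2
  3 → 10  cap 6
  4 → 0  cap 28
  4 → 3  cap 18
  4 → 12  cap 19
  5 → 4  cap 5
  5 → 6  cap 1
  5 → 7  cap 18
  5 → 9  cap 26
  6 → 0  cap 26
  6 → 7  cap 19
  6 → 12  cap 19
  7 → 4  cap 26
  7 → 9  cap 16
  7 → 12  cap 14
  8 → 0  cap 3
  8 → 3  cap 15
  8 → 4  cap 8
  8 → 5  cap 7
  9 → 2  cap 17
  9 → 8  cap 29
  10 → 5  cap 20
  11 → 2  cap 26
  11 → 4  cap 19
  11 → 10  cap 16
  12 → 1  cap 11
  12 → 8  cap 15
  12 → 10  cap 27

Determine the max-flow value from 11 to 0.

Maximum flow value: 34

augment #1: 11→4→0 bottleneck 19, total now 19
augment #2: 11→2→8→0 bottleneck 3, total now 22
augment #3: 11→2→8→4→0 bottleneck 8, total now 30
augment #4: 11→10→5→4→0 bottleneck 1, total now 31
augment #5: 11→10→5→6→0 bottleneck 1, total now 32
augment #6: 11→2→8→3→6→0 bottleneck 2, total now 34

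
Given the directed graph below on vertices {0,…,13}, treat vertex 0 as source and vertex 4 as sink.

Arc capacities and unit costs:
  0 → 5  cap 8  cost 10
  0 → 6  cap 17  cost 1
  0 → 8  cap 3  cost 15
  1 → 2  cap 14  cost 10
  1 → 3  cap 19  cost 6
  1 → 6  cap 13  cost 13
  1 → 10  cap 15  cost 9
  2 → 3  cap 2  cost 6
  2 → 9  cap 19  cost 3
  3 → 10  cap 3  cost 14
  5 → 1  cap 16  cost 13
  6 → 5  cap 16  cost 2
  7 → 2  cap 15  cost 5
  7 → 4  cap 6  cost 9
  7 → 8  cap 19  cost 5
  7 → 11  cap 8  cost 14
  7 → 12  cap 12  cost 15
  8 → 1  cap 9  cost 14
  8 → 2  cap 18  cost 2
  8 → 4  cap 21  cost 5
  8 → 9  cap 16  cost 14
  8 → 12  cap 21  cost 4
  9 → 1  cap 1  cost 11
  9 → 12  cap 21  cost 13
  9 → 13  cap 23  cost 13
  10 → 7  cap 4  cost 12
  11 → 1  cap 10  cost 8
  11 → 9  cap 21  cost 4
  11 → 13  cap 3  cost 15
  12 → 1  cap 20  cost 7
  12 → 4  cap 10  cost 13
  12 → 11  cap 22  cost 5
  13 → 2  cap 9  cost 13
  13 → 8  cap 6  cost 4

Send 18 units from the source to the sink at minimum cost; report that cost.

shortest-cost path #1: 0→8→4 push 3 @ unit cost 20 (adds 60)
shortest-cost path #2: 0→6→5→1→10→7→4 push 4 @ unit cost 46 (adds 184)
shortest-cost path #3: 0→6→5→1→2→9→13→8→4 push 6 @ unit cost 51 (adds 306)
shortest-cost path #4: 0→6→5→1→2→9→12→4 push 5 @ unit cost 55 (adds 275)
total cost = 825

Minimum cost for 18 units: 825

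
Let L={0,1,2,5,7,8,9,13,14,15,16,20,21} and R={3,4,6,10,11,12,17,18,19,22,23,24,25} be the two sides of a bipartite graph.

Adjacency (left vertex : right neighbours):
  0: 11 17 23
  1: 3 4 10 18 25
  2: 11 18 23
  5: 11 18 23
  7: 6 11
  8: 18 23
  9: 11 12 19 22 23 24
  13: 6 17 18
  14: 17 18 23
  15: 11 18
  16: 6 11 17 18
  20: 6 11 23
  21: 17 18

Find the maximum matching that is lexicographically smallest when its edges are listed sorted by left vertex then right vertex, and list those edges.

Lex-smallest maximum matching: {(0,11), (1,3), (2,18), (5,23), (7,6), (9,12), (13,17)}

|M| = 7 (so the lex-smallest maximum matching has 7 edges)
process left vertices in ascending order; for each, take the smallest-labelled available neighbour that still permits 7 edges overall, or leave it unmatched if none does
lex-smallest matching: {0-11, 1-3, 2-18, 5-23, 7-6, 9-12, 13-17}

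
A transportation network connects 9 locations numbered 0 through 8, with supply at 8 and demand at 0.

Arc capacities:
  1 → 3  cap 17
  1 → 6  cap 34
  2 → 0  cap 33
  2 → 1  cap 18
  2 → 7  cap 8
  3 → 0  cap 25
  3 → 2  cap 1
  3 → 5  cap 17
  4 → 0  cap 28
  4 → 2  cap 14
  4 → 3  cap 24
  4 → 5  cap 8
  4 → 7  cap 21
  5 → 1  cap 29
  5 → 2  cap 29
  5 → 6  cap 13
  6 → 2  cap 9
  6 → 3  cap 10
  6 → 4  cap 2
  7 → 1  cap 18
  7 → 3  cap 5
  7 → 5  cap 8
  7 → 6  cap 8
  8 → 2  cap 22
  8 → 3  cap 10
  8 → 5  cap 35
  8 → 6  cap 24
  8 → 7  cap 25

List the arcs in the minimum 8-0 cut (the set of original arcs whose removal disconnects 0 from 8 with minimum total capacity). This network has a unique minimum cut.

augment #1: 8→2→0 push 22
augment #2: 8→3→0 push 10
augment #3: 8→5→2→0 push 11
augment #4: 8→6→3→0 push 10
augment #5: 8→6→4→0 push 2
augment #6: 8→7→3→0 push 5
max flow = 60; residual-reachable set from 8 gives S-side
cut edges (S→T): {(2,0), (3,0), (6,4)} total cap 60

Min-cut arcs: {(2,0), (3,0), (6,4)} (total capacity 60)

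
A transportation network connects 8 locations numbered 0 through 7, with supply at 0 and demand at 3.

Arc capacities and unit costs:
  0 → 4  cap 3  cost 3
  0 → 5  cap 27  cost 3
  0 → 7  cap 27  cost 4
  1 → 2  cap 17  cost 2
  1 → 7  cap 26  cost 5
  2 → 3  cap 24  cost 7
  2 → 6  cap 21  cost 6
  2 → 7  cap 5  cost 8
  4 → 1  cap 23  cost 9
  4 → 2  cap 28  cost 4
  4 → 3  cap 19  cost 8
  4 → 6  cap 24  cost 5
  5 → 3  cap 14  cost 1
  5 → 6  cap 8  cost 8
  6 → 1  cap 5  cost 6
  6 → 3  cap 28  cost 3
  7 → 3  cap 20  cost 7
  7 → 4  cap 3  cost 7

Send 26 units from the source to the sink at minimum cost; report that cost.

shortest-cost path #1: 0→5→3 push 14 @ unit cost 4 (adds 56)
shortest-cost path #2: 0→4→3 push 3 @ unit cost 11 (adds 33)
shortest-cost path #3: 0→7→3 push 9 @ unit cost 11 (adds 99)
total cost = 188

Minimum cost for 26 units: 188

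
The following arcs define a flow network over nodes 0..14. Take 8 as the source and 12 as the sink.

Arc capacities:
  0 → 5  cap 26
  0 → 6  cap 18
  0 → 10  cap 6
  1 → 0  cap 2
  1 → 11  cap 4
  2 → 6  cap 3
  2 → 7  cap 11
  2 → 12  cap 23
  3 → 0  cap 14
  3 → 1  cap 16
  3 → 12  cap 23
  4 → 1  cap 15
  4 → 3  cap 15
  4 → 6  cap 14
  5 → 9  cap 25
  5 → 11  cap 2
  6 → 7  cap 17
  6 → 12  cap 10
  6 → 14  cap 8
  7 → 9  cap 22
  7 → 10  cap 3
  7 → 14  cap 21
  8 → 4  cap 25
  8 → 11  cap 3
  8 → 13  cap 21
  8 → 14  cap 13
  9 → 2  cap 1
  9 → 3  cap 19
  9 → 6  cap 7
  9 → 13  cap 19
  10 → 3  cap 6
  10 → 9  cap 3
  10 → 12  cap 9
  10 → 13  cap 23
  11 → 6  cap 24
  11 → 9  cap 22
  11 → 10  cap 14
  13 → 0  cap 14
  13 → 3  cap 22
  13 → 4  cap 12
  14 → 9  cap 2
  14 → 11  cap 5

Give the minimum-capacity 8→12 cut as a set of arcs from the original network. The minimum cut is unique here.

Min-cut arcs: {(3,12), (6,12), (9,2), (10,12)} (total capacity 43)

augment #1: 8→4→3→12 push 15
augment #2: 8→4→6→12 push 10
augment #3: 8→11→10→12 push 3
augment #4: 8→13→3→12 push 8
augment #5: 8→13→0→10→12 push 6
augment #6: 8→14→9→2→12 push 1
max flow = 43; residual-reachable set from 8 gives S-side
cut edges (S→T): {(3,12), (6,12), (9,2), (10,12)} total cap 43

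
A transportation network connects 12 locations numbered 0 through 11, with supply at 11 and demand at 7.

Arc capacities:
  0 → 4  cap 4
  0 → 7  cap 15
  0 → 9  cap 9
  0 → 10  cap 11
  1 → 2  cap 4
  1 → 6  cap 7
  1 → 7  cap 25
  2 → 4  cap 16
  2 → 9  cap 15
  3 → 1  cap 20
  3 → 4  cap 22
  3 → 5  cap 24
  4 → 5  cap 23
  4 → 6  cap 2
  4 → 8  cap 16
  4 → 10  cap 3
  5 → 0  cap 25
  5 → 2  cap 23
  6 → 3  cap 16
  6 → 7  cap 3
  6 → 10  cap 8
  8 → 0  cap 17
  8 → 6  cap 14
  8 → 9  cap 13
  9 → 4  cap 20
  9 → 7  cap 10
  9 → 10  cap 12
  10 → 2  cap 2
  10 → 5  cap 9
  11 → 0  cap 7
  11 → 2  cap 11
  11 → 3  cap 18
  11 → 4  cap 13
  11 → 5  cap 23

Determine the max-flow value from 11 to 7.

augment #1: 11→0→7 bottleneck 7, total now 7
augment #2: 11→2→9→7 bottleneck 10, total now 17
augment #3: 11→3→1→7 bottleneck 18, total now 35
augment #4: 11→4→6→7 bottleneck 2, total now 37
augment #5: 11→5→0→7 bottleneck 8, total now 45
augment #6: 11→4→8→6→7 bottleneck 1, total now 46
augment #7: 11→4→8→6→3→1→7 bottleneck 2, total now 48

Maximum flow value: 48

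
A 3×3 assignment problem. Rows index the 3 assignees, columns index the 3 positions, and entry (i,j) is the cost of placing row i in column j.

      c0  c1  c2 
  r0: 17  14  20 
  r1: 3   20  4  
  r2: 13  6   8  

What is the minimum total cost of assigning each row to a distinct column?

Minimum assignment cost: 25

optimal assignment: row0→col1 (cost 14), row1→col0 (cost 3), row2→col2 (cost 8)
total = 14 + 3 + 8 = 25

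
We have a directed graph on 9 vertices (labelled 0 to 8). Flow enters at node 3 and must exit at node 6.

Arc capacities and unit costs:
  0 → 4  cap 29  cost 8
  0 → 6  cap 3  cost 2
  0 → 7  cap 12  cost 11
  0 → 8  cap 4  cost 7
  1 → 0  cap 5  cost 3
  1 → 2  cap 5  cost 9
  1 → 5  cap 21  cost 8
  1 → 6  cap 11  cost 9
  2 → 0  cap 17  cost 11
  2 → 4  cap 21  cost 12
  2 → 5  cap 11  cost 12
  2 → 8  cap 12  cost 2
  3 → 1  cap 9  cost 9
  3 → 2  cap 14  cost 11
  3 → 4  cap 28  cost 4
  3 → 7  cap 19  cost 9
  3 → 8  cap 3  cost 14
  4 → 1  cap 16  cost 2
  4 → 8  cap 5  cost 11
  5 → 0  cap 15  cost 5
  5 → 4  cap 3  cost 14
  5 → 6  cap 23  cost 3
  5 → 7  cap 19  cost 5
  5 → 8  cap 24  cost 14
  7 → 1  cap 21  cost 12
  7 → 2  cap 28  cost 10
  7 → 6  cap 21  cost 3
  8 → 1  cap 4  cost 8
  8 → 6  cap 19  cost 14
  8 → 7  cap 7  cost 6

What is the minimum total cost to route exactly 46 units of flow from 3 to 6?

Minimum cost for 46 units: 684

shortest-cost path #1: 3→4→1→0→6 push 3 @ unit cost 11 (adds 33)
shortest-cost path #2: 3→7→6 push 19 @ unit cost 12 (adds 228)
shortest-cost path #3: 3→4→1→6 push 11 @ unit cost 15 (adds 165)
shortest-cost path #4: 3→4→1→5→6 push 2 @ unit cost 17 (adds 34)
shortest-cost path #5: 3→1→5→6 push 9 @ unit cost 20 (adds 180)
shortest-cost path #6: 3→2→8→7→6 push 2 @ unit cost 22 (adds 44)
total cost = 684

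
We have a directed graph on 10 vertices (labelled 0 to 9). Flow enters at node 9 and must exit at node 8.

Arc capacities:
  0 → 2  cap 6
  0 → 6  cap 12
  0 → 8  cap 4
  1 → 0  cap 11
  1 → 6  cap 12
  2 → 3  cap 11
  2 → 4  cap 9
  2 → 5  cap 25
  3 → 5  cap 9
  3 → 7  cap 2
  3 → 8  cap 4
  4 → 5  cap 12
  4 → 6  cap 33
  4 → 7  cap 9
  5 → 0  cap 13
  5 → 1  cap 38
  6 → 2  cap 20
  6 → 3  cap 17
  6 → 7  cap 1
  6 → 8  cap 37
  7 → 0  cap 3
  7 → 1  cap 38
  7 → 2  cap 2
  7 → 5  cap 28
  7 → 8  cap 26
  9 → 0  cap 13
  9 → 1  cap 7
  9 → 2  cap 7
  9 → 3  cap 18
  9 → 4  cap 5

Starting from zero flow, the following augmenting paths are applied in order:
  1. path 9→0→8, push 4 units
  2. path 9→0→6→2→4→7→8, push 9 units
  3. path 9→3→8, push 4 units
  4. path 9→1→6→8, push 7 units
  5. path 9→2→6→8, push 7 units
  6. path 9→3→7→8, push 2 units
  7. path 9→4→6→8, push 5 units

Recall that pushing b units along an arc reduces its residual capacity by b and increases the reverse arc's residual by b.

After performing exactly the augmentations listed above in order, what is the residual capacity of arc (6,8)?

after path 1 (9→0→8, push 4): res(6,8)=37
after path 2 (9→0→6→2→4→7→8, push 9): res(6,8)=37
after path 3 (9→3→8, push 4): res(6,8)=37
after path 4 (9→1→6→8, push 7): res(6,8)=30
after path 5 (9→2→6→8, push 7): res(6,8)=23
after path 6 (9→3→7→8, push 2): res(6,8)=23
after path 7 (9→4→6→8, push 5): res(6,8)=18

Residual capacity of (6,8): 18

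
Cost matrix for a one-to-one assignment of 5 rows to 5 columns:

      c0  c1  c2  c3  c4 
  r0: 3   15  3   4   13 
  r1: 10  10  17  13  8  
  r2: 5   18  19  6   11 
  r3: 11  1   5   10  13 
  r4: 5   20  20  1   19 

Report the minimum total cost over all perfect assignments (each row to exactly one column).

optimal assignment: row0→col2 (cost 3), row1→col4 (cost 8), row2→col0 (cost 5), row3→col1 (cost 1), row4→col3 (cost 1)
total = 3 + 8 + 5 + 1 + 1 = 18

Minimum assignment cost: 18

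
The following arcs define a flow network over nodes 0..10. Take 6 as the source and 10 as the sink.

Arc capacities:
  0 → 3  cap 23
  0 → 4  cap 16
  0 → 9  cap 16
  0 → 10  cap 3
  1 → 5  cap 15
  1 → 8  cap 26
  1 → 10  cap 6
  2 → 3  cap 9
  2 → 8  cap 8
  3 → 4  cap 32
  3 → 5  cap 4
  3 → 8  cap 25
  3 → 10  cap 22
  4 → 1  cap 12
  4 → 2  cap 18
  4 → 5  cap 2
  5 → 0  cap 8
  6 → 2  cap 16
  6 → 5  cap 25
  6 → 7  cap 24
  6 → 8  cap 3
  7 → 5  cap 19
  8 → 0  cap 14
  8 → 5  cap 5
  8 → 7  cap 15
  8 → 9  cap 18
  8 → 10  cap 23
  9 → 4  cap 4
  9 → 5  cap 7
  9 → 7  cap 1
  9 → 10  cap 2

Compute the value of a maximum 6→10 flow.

Maximum flow value: 27

augment #1: 6→8→10 bottleneck 3, total now 3
augment #2: 6→2→3→10 bottleneck 9, total now 12
augment #3: 6→2→8→10 bottleneck 7, total now 19
augment #4: 6→5→0→10 bottleneck 3, total now 22
augment #5: 6→5→0→3→10 bottleneck 5, total now 27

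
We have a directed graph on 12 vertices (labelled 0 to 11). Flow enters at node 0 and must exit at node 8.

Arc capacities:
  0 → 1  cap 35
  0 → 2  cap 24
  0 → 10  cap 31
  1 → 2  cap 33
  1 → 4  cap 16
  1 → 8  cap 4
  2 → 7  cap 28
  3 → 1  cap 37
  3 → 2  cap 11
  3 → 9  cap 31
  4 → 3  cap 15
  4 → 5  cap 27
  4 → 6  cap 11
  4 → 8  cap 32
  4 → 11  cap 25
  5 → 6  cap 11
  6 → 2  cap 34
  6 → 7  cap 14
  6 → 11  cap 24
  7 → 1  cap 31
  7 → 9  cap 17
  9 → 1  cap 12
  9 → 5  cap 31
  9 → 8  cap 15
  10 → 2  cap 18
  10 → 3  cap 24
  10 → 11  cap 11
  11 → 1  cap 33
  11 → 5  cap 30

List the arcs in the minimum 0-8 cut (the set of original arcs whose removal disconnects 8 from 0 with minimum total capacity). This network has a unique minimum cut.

augment #1: 0→1→8 push 4
augment #2: 0→1→4→8 push 16
augment #3: 0→2→7→9→8 push 15
max flow = 35; residual-reachable set from 0 gives S-side
cut edges (S→T): {(1,4), (1,8), (9,8)} total cap 35

Min-cut arcs: {(1,4), (1,8), (9,8)} (total capacity 35)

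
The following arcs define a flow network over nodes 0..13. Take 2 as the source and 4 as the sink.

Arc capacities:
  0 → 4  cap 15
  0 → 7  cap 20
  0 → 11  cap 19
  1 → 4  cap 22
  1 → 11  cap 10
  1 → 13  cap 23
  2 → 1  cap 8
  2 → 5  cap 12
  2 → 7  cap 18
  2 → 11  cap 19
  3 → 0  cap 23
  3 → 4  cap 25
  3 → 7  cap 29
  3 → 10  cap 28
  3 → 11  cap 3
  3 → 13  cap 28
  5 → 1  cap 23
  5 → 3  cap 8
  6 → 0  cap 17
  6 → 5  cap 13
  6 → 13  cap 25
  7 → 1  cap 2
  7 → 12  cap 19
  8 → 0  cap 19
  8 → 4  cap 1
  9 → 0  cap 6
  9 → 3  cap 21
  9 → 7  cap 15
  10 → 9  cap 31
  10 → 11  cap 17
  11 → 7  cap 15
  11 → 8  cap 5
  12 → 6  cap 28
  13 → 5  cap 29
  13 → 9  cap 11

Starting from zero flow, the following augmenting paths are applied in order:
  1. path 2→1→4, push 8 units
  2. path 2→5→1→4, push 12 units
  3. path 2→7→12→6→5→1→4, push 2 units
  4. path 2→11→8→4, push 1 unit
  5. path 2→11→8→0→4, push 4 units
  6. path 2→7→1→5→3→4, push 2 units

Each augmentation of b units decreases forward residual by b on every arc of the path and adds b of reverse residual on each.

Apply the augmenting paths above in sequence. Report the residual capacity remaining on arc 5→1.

Residual capacity of (5,1): 11

after path 1 (2→1→4, push 8): res(5,1)=23
after path 2 (2→5→1→4, push 12): res(5,1)=11
after path 3 (2→7→12→6→5→1→4, push 2): res(5,1)=9
after path 4 (2→11→8→4, push 1): res(5,1)=9
after path 5 (2→11→8→0→4, push 4): res(5,1)=9
after path 6 (2→7→1→5→3→4, push 2): res(5,1)=11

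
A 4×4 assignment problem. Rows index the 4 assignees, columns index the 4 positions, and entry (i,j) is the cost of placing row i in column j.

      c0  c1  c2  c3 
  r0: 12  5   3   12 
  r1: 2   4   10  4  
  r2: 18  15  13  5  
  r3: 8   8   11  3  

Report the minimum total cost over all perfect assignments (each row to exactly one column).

Minimum assignment cost: 18

optimal assignment: row0→col2 (cost 3), row1→col0 (cost 2), row2→col3 (cost 5), row3→col1 (cost 8)
total = 3 + 2 + 5 + 8 = 18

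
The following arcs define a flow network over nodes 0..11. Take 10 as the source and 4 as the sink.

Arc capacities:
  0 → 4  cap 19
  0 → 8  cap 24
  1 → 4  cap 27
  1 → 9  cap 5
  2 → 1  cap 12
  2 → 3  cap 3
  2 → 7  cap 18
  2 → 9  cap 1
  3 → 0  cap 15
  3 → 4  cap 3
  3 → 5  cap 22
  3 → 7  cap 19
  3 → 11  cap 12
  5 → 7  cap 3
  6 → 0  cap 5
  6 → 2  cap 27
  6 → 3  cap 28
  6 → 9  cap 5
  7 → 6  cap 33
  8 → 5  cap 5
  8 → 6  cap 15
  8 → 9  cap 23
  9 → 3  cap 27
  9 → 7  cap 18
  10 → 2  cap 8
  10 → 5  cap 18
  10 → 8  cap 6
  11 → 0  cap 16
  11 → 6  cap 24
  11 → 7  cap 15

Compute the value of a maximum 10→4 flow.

Maximum flow value: 17

augment #1: 10→2→1→4 bottleneck 8, total now 8
augment #2: 10→8→6→0→4 bottleneck 5, total now 13
augment #3: 10→8→6→3→4 bottleneck 1, total now 14
augment #4: 10→5→7→6→3→4 bottleneck 2, total now 16
augment #5: 10→5→7→6→2→1→4 bottleneck 1, total now 17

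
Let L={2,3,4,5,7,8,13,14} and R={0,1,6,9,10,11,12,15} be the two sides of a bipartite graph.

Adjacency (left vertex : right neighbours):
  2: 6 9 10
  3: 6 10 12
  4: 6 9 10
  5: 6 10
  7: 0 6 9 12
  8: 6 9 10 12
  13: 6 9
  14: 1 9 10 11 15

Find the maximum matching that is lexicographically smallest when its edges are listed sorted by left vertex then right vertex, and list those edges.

Lex-smallest maximum matching: {(2,6), (3,10), (4,9), (7,0), (8,12), (14,1)}

|M| = 6 (so the lex-smallest maximum matching has 6 edges)
process left vertices in ascending order; for each, take the smallest-labelled available neighbour that still permits 6 edges overall, or leave it unmatched if none does
lex-smallest matching: {2-6, 3-10, 4-9, 7-0, 8-12, 14-1}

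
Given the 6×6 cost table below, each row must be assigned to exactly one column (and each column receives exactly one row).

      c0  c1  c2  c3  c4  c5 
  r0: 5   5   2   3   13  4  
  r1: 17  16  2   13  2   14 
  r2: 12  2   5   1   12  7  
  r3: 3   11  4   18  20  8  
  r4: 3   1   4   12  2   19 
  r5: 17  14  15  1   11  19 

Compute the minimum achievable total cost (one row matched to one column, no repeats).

optimal assignment: row0→col5 (cost 4), row1→col2 (cost 2), row2→col1 (cost 2), row3→col0 (cost 3), row4→col4 (cost 2), row5→col3 (cost 1)
total = 4 + 2 + 2 + 3 + 2 + 1 = 14

Minimum assignment cost: 14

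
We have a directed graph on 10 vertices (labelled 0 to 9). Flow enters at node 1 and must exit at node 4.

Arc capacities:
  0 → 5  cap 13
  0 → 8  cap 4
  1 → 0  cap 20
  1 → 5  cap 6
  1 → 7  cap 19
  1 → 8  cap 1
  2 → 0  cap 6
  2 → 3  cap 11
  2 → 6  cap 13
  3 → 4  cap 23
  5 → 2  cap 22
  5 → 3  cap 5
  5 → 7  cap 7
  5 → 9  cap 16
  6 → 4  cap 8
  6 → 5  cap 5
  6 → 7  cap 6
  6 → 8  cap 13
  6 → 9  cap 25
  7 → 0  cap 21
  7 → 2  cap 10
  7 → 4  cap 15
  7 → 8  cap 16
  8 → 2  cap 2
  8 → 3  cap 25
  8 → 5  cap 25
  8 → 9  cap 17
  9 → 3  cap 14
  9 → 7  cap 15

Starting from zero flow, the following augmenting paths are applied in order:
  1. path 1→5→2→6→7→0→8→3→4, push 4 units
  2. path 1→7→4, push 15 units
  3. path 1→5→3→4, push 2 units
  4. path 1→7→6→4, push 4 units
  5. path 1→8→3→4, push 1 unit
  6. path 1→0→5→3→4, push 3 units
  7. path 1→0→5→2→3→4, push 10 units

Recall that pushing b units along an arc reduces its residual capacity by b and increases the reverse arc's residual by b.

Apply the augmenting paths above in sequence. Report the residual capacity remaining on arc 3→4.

Residual capacity of (3,4): 3

after path 1 (1→5→2→6→7→0→8→3→4, push 4): res(3,4)=19
after path 2 (1→7→4, push 15): res(3,4)=19
after path 3 (1→5→3→4, push 2): res(3,4)=17
after path 4 (1→7→6→4, push 4): res(3,4)=17
after path 5 (1→8→3→4, push 1): res(3,4)=16
after path 6 (1→0→5→3→4, push 3): res(3,4)=13
after path 7 (1→0→5→2→3→4, push 10): res(3,4)=3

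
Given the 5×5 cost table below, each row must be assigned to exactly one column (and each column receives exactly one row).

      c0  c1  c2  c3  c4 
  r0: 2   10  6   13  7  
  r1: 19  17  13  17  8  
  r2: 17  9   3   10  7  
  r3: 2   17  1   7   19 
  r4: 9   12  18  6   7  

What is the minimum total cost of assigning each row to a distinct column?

optimal assignment: row0→col0 (cost 2), row1→col4 (cost 8), row2→col1 (cost 9), row3→col2 (cost 1), row4→col3 (cost 6)
total = 2 + 8 + 9 + 1 + 6 = 26

Minimum assignment cost: 26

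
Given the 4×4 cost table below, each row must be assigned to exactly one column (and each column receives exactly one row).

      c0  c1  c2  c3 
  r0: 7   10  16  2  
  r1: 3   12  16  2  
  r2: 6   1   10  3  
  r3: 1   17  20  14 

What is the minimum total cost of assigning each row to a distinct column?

Minimum assignment cost: 20

one of 2 optimal assignments: row0→col2 (cost 16), row1→col3 (cost 2), row2→col1 (cost 1), row3→col0 (cost 1)
total = 16 + 2 + 1 + 1 = 20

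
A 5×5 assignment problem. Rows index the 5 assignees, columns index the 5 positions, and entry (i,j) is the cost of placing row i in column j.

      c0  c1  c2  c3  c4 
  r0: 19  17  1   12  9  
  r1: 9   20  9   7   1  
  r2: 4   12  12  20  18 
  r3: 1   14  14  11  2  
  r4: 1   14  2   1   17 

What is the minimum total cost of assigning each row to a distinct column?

Minimum assignment cost: 16

optimal assignment: row0→col2 (cost 1), row1→col4 (cost 1), row2→col1 (cost 12), row3→col0 (cost 1), row4→col3 (cost 1)
total = 1 + 1 + 12 + 1 + 1 = 16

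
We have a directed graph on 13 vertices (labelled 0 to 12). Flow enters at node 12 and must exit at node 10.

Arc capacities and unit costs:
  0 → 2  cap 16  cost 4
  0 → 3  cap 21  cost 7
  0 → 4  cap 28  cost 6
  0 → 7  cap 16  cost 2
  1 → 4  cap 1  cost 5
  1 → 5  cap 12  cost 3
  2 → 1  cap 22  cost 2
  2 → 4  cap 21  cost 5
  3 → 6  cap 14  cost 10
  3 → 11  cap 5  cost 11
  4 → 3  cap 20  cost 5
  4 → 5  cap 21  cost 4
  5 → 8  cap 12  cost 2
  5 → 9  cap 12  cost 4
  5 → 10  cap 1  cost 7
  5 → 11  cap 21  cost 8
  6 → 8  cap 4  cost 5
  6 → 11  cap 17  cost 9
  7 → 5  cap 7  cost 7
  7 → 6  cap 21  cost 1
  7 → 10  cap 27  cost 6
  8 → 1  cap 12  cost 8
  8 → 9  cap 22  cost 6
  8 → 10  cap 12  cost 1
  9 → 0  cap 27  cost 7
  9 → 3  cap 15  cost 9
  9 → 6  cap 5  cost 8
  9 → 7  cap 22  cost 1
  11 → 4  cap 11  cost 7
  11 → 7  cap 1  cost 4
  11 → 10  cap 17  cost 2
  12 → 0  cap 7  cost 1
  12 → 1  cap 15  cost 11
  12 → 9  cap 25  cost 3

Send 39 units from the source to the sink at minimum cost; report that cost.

Minimum cost for 39 units: 455

shortest-cost path #1: 12→0→7→10 push 7 @ unit cost 9 (adds 63)
shortest-cost path #2: 12→9→7→10 push 20 @ unit cost 10 (adds 200)
shortest-cost path #3: 12→9→7→6→8→10 push 2 @ unit cost 11 (adds 22)
shortest-cost path #4: 12→1→5→8→10 push 10 @ unit cost 17 (adds 170)
total cost = 455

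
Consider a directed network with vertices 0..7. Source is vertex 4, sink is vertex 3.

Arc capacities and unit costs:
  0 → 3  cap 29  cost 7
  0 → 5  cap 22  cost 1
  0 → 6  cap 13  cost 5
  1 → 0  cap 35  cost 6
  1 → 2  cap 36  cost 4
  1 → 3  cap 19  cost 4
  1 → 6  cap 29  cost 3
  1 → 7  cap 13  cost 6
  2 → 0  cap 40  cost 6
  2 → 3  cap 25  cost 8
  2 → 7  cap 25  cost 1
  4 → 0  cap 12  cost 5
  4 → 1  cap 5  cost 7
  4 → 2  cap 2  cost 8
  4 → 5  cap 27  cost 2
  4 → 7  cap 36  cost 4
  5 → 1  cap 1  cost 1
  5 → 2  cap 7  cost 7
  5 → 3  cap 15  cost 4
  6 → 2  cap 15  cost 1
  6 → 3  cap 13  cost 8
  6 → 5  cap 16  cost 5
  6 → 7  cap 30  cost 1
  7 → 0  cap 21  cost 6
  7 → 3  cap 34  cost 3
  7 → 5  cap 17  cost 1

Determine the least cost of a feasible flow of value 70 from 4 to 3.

shortest-cost path #1: 4→5→3 push 15 @ unit cost 6 (adds 90)
shortest-cost path #2: 4→7→3 push 34 @ unit cost 7 (adds 238)
shortest-cost path #3: 4→5→1→3 push 1 @ unit cost 7 (adds 7)
shortest-cost path #4: 4→1→3 push 5 @ unit cost 11 (adds 55)
shortest-cost path #5: 4→0→3 push 12 @ unit cost 12 (adds 144)
shortest-cost path #6: 4→2→3 push 2 @ unit cost 16 (adds 32)
shortest-cost path #7: 4→7→0→3 push 1 @ unit cost 17 (adds 17)
total cost = 583

Minimum cost for 70 units: 583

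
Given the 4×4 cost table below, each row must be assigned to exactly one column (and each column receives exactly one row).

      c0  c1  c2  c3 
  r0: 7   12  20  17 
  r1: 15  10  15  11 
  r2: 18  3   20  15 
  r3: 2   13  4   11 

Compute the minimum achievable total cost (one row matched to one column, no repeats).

optimal assignment: row0→col0 (cost 7), row1→col3 (cost 11), row2→col1 (cost 3), row3→col2 (cost 4)
total = 7 + 11 + 3 + 4 = 25

Minimum assignment cost: 25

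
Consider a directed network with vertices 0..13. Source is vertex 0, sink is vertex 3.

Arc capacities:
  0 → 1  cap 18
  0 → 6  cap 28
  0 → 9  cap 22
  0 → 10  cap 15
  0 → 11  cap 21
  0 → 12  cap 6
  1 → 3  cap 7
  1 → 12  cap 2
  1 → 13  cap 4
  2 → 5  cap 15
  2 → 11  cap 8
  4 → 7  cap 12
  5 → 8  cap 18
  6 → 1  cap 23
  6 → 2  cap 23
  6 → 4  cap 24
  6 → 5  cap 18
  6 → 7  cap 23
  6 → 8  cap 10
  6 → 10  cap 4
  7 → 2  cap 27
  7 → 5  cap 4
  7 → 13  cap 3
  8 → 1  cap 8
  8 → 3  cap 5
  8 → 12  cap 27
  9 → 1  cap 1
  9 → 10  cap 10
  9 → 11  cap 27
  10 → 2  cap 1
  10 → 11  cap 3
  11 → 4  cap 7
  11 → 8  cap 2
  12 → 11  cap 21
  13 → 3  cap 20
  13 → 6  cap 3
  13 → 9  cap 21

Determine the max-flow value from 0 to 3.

Maximum flow value: 19

augment #1: 0→1→3 bottleneck 7, total now 7
augment #2: 0→1→13→3 bottleneck 4, total now 11
augment #3: 0→6→8→3 bottleneck 5, total now 16
augment #4: 0→6→7→13→3 bottleneck 3, total now 19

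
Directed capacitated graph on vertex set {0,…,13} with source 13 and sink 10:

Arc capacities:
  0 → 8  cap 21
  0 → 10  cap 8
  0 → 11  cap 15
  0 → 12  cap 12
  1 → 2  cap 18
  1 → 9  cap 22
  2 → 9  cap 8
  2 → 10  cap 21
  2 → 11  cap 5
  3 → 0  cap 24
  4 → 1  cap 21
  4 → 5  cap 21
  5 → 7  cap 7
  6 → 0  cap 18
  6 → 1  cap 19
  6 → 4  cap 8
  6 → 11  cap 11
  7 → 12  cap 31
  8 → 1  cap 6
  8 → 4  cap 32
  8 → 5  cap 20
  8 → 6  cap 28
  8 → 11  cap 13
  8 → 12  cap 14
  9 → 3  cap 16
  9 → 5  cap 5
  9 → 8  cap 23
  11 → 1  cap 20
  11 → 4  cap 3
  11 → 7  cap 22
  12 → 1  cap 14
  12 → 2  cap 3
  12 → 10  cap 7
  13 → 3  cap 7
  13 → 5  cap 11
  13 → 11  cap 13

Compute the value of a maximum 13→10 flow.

Maximum flow value: 27

augment #1: 13→3→0→10 bottleneck 7, total now 7
augment #2: 13→5→7→12→10 bottleneck 7, total now 14
augment #3: 13→11→1→2→10 bottleneck 13, total now 27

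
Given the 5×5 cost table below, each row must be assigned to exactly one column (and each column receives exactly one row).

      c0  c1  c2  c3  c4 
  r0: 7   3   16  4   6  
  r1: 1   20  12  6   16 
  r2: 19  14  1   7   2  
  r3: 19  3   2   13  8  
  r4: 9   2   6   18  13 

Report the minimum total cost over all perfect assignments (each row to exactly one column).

Minimum assignment cost: 11

optimal assignment: row0→col3 (cost 4), row1→col0 (cost 1), row2→col4 (cost 2), row3→col2 (cost 2), row4→col1 (cost 2)
total = 4 + 1 + 2 + 2 + 2 = 11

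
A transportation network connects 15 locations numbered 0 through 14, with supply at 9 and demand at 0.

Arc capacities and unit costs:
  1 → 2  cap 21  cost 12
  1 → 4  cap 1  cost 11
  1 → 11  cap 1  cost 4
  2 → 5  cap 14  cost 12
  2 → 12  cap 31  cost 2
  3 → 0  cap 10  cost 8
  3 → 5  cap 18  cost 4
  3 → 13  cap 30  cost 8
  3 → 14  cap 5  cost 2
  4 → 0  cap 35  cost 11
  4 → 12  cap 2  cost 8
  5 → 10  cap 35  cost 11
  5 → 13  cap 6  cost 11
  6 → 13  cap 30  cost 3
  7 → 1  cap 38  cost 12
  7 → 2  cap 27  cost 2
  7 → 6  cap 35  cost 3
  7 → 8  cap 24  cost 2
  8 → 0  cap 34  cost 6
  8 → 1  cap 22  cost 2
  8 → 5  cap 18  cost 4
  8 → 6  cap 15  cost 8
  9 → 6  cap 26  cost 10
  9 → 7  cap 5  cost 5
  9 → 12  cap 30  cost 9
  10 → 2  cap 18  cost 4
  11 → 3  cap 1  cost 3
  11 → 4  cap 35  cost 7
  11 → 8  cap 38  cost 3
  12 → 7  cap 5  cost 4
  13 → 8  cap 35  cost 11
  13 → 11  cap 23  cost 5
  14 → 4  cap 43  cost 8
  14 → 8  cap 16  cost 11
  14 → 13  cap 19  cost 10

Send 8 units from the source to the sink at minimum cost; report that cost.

shortest-cost path #1: 9→7→8→0 push 5 @ unit cost 13 (adds 65)
shortest-cost path #2: 9→12→7→8→0 push 3 @ unit cost 21 (adds 63)
total cost = 128

Minimum cost for 8 units: 128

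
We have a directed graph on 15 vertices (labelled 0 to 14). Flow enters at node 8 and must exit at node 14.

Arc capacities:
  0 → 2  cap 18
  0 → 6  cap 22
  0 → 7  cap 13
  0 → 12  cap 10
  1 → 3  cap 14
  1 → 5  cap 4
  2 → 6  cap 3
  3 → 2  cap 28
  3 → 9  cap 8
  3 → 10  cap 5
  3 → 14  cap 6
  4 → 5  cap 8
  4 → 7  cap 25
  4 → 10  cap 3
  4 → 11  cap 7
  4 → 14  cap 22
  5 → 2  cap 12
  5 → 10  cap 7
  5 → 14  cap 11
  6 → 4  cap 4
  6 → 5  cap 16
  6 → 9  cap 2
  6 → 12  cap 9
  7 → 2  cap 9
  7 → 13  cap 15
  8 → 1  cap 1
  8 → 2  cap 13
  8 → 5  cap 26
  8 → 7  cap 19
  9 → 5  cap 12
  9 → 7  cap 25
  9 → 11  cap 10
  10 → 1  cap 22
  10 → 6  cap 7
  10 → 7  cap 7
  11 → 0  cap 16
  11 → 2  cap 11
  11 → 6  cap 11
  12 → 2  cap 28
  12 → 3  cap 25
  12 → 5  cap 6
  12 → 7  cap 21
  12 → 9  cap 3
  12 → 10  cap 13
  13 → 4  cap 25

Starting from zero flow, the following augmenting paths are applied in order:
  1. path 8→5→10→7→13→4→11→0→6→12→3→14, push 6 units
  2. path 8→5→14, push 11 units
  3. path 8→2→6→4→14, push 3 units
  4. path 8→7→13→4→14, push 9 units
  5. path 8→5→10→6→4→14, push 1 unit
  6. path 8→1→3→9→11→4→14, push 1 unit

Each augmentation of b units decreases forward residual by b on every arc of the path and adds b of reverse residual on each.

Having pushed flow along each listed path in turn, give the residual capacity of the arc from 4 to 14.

after path 1 (8→5→10→7→13→4→11→0→6→12→3→14, push 6): res(4,14)=22
after path 2 (8→5→14, push 11): res(4,14)=22
after path 3 (8→2→6→4→14, push 3): res(4,14)=19
after path 4 (8→7→13→4→14, push 9): res(4,14)=10
after path 5 (8→5→10→6→4→14, push 1): res(4,14)=9
after path 6 (8→1→3→9→11→4→14, push 1): res(4,14)=8

Residual capacity of (4,14): 8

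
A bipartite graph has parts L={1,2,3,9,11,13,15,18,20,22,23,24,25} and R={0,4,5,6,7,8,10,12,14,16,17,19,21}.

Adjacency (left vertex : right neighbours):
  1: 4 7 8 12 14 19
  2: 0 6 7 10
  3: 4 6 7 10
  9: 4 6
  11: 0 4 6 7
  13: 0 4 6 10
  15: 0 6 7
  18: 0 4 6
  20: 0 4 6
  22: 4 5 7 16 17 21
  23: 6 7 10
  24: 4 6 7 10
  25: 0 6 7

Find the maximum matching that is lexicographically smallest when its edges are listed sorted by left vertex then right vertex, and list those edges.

Lex-smallest maximum matching: {(1,8), (2,0), (3,4), (9,6), (11,7), (13,10), (22,5)}

|M| = 7 (so the lex-smallest maximum matching has 7 edges)
process left vertices in ascending order; for each, take the smallest-labelled available neighbour that still permits 7 edges overall, or leave it unmatched if none does
lex-smallest matching: {1-8, 2-0, 3-4, 9-6, 11-7, 13-10, 22-5}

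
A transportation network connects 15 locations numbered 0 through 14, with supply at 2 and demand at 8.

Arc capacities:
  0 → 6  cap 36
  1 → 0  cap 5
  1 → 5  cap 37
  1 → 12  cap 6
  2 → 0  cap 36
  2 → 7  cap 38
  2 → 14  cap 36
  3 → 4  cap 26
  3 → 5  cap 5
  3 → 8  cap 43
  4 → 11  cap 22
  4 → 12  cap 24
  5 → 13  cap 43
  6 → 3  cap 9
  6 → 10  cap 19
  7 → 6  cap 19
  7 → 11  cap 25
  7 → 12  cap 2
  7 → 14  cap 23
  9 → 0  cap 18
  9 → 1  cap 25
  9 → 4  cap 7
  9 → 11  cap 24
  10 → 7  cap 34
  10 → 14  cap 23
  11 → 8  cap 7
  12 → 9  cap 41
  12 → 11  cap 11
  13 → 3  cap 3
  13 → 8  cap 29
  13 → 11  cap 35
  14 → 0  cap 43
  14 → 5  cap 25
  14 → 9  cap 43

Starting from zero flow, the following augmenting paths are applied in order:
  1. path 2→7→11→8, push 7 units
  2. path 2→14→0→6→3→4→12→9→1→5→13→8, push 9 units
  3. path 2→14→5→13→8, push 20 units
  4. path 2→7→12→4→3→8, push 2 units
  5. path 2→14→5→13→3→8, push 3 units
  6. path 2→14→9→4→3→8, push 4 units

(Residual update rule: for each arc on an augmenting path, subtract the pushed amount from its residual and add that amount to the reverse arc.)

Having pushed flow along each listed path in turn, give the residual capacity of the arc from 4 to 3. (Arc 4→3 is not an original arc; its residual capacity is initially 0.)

Residual capacity of (4,3): 3

after path 1 (2→7→11→8, push 7): res(4,3)=0
after path 2 (2→14→0→6→3→4→12→9→1→5→13→8, push 9): res(4,3)=9
after path 3 (2→14→5→13→8, push 20): res(4,3)=9
after path 4 (2→7→12→4→3→8, push 2): res(4,3)=7
after path 5 (2→14→5→13→3→8, push 3): res(4,3)=7
after path 6 (2→14→9→4→3→8, push 4): res(4,3)=3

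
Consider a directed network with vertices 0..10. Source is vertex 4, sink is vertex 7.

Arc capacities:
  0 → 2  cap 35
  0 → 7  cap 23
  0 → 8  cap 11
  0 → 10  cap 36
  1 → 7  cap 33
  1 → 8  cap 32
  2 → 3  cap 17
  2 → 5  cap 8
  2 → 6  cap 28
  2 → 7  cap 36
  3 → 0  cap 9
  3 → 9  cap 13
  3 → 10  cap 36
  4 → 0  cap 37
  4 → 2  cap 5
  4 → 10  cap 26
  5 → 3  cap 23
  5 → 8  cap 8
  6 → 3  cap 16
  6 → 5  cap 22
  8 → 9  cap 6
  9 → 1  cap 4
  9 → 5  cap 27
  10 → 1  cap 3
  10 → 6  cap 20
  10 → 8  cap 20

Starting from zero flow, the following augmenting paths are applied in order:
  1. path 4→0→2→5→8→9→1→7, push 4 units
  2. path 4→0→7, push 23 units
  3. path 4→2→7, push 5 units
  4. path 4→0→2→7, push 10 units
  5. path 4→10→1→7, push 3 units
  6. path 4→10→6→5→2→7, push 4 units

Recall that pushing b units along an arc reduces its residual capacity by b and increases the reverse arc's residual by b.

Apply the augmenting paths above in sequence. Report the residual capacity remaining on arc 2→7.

Residual capacity of (2,7): 17

after path 1 (4→0→2→5→8→9→1→7, push 4): res(2,7)=36
after path 2 (4→0→7, push 23): res(2,7)=36
after path 3 (4→2→7, push 5): res(2,7)=31
after path 4 (4→0→2→7, push 10): res(2,7)=21
after path 5 (4→10→1→7, push 3): res(2,7)=21
after path 6 (4→10→6→5→2→7, push 4): res(2,7)=17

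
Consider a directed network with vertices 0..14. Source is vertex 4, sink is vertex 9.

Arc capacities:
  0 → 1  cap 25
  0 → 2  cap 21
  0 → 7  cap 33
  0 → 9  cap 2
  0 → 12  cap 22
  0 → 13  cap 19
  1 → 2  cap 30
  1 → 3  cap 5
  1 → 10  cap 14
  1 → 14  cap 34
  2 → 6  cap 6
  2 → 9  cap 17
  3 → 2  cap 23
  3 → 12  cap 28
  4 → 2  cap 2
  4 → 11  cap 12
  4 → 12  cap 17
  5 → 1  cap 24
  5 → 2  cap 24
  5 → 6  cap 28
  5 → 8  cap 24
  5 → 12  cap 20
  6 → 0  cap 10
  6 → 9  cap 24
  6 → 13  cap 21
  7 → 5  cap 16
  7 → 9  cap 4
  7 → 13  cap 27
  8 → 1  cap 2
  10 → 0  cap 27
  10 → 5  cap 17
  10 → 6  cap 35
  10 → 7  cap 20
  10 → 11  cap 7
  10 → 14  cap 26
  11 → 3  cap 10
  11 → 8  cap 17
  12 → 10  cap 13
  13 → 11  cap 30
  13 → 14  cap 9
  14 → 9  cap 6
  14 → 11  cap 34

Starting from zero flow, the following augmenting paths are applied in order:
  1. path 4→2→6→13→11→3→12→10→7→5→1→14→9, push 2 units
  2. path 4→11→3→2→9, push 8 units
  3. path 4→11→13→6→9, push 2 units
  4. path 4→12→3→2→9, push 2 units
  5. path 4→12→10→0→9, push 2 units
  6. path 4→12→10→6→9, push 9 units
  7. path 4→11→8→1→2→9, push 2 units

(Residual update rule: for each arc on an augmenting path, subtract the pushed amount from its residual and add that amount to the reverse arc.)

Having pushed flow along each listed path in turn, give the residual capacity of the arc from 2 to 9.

after path 1 (4→2→6→13→11→3→12→10→7→5→1→14→9, push 2): res(2,9)=17
after path 2 (4→11→3→2→9, push 8): res(2,9)=9
after path 3 (4→11→13→6→9, push 2): res(2,9)=9
after path 4 (4→12→3→2→9, push 2): res(2,9)=7
after path 5 (4→12→10→0→9, push 2): res(2,9)=7
after path 6 (4→12→10→6→9, push 9): res(2,9)=7
after path 7 (4→11→8→1→2→9, push 2): res(2,9)=5

Residual capacity of (2,9): 5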